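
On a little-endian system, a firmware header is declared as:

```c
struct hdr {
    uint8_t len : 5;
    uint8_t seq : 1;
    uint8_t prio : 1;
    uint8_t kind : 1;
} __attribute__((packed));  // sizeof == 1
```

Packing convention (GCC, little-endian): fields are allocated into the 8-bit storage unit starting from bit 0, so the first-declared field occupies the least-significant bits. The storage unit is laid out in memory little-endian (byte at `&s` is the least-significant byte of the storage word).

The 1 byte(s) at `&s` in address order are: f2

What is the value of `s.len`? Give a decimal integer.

[0]=0xf2 (little-endian) → word 0xf2
len:5 @ bit 0 → (0xf2>>0)&0x1f = 0x12  ←
seq:1 @ bit 5 → (0xf2>>5)&0x1 = 0x1
prio:1 @ bit 6 → (0xf2>>6)&0x1 = 0x1
kind:1 @ bit 7 → (0xf2>>7)&0x1 = 0x1

18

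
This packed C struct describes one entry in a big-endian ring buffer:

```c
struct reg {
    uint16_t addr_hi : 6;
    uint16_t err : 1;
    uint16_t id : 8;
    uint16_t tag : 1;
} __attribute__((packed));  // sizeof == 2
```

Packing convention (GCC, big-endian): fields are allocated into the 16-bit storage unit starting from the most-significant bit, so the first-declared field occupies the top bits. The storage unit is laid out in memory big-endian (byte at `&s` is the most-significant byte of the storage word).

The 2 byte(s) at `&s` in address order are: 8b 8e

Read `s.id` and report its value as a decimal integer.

199

[0]=0x8b [1]=0x8e (big-endian) → word 0x8b8e
addr_hi [10+:6] = (word>>10) & 0x3f = 34
err [9+:1] = (word>>9) & 0x1 = 1
id [1+:8] = (word>>1) & 0xff = 199  ←
tag [0+:1] = (word>>0) & 0x1 = 0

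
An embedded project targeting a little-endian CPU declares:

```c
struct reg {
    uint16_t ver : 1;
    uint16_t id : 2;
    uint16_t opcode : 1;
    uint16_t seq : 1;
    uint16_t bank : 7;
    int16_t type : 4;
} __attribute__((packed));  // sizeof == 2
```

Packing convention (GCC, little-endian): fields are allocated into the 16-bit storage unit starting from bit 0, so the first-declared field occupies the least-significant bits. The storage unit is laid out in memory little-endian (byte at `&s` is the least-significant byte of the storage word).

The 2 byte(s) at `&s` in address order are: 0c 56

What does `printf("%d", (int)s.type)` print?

[0]=0x0c [1]=0x56 (little-endian) → word 0x560c
ver [0+:1] = (word>>0) & 0x1 = 0
id [1+:2] = (word>>1) & 0x3 = 2
opcode [3+:1] = (word>>3) & 0x1 = 1
seq [4+:1] = (word>>4) & 0x1 = 0
bank [5+:7] = (word>>5) & 0x7f = 48
type [12+:4] = (word>>12) & 0xf = 5  ←
type signed 4b, MSB=0: value = 5

5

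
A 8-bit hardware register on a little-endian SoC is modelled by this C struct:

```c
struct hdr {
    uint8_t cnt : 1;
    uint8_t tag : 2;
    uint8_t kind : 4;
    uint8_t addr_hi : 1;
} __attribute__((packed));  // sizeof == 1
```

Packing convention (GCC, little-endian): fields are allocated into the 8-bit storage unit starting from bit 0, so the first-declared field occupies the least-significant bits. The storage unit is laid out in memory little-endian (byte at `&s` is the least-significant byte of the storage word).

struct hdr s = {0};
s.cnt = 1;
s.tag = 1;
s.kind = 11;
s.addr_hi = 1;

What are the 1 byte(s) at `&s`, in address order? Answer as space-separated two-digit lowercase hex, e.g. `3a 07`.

db

[0+:1] cnt=1 & 0x1 = 0x1; word=0x01
[1+:2] tag=1 & 0x3 = 0x1; word=0x03
[3+:4] kind=11 & 0xf = 0xb; word=0x5b
[7+:1] addr_hi=1 & 0x1 = 0x1; word=0xdb
word = 0xdb → little-endian bytes:
  [0]=0xdb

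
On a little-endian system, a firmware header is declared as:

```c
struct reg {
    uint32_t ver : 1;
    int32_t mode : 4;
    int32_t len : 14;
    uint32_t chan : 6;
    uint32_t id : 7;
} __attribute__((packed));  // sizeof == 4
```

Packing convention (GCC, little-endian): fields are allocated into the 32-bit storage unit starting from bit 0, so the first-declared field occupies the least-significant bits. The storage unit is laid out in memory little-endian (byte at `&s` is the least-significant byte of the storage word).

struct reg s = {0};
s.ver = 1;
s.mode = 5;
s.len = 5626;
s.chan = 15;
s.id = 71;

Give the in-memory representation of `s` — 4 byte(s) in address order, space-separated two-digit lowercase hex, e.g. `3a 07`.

4b bf 7a 8e

ver (1b) val=1 bits=0x1 at bit 0: 0x00000001
mode (4b) val=5 bits=0x5 at bit 1: 0x0000000b
len (14b) val=5626 bits=0x15fa at bit 5: 0x0002bf4b
chan (6b) val=15 bits=0xf at bit 19: 0x007abf4b
id (7b) val=71 bits=0x47 at bit 25: 0x8e7abf4b
word = 0x8e7abf4b → little-endian bytes:
  [0]=0x4b  [1]=0xbf  [2]=0x7a  [3]=0x8e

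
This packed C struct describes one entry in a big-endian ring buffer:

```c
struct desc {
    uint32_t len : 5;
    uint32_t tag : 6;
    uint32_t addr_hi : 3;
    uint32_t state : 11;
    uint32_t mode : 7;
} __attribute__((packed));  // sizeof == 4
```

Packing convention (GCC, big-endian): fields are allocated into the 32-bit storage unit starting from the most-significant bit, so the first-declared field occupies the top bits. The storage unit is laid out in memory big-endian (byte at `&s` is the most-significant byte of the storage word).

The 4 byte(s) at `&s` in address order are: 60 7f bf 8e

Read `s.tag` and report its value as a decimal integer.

3

[0]=0x60 [1]=0x7f [2]=0xbf [3]=0x8e (big-endian) → word 0x607fbf8e
len [27+:5] = (word>>27) & 0x1f = 12
tag [21+:6] = (word>>21) & 0x3f = 3  ←
addr_hi [18+:3] = (word>>18) & 0x7 = 7
state [7+:11] = (word>>7) & 0x7ff = 1919
mode [0+:7] = (word>>0) & 0x7f = 14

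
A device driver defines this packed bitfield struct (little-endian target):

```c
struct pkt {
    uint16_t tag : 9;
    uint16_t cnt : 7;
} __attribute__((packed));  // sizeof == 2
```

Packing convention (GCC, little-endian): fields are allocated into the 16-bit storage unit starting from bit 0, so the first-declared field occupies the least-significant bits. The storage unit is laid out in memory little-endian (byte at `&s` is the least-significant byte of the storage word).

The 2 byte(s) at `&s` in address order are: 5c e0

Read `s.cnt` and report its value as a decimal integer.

[0]=0x5c [1]=0xe0 (little-endian) → word 0xe05c
tag [0+:9] = (word>>0) & 0x1ff = 92
cnt [9+:7] = (word>>9) & 0x7f = 112  ←

112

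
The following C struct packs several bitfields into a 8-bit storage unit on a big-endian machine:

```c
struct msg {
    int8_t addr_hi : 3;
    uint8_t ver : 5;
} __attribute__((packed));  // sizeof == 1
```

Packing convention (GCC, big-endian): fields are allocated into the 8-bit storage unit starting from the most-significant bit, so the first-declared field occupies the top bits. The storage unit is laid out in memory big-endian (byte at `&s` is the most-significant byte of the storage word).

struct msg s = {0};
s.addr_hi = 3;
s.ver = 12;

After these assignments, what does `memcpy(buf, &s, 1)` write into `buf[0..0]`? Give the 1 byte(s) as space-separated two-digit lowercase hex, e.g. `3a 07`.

6c

[5+:3] addr_hi=3 & 0x7 = 0x3; word=0x60
[0+:5] ver=12 & 0x1f = 0xc; word=0x6c
word = 0x6c → big-endian bytes:
  [0]=0x6c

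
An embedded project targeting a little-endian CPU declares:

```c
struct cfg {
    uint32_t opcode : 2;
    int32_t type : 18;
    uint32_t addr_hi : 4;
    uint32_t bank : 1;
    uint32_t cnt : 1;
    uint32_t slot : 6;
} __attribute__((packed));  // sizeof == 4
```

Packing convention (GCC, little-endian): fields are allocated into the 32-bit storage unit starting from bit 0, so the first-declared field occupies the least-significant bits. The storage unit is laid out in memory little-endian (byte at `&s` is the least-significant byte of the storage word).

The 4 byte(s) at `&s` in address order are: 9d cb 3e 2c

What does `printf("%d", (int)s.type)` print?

[0]=0x9d [1]=0xcb [2]=0x3e [3]=0x2c (little-endian) → word 0x2c3ecb9d
opcode [0+:2] = (word>>0) & 0x3 = 1
type [2+:18] = (word>>2) & 0x3ffff = 242407  ←
addr_hi [20+:4] = (word>>20) & 0xf = 3
bank [24+:1] = (word>>24) & 0x1 = 0
cnt [25+:1] = (word>>25) & 0x1 = 0
slot [26+:6] = (word>>26) & 0x3f = 11
type signed 18b, MSB=1: 242407 - 262144 = -19737

-19737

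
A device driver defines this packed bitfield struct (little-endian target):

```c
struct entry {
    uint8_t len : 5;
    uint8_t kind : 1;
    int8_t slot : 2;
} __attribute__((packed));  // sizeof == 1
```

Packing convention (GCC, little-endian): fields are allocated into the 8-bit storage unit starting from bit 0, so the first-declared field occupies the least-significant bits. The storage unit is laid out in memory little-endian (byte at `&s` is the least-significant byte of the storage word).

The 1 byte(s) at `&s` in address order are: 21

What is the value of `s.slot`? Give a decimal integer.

[0]=0x21 (little-endian) → word 0x21
len:5 @ bit 0 → (0x21>>0)&0x1f = 0x1
kind:1 @ bit 5 → (0x21>>5)&0x1 = 0x1
slot:2 @ bit 6 → (0x21>>6)&0x3 = 0x0  ←
slot signed 2b, MSB=0: value = 0

0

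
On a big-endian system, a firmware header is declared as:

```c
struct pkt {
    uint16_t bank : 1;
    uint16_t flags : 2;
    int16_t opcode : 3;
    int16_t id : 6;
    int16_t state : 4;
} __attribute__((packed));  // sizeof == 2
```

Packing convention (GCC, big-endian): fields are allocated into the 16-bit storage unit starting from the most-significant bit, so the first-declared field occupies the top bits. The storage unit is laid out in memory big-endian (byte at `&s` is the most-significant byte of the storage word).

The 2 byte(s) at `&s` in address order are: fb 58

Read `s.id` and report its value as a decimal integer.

[0]=0xfb [1]=0x58 (big-endian) → word 0xfb58
bank [15+:1] = (word>>15) & 0x1 = 1
flags [13+:2] = (word>>13) & 0x3 = 3
opcode [10+:3] = (word>>10) & 0x7 = 6
id [4+:6] = (word>>4) & 0x3f = 53  ←
state [0+:4] = (word>>0) & 0xf = 8
id signed 6b, MSB=1: 53 - 64 = -11

-11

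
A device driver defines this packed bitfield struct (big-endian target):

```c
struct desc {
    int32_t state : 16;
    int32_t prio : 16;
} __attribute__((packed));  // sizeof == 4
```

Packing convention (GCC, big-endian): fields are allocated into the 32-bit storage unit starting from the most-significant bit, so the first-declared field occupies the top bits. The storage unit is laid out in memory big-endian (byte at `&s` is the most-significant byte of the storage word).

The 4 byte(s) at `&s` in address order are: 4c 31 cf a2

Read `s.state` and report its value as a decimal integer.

[0]=0x4c [1]=0x31 [2]=0xcf [3]=0xa2 (big-endian) → word 0x4c31cfa2
state [16+:16] = (word>>16) & 0xffff = 19505  ←
prio [0+:16] = (word>>0) & 0xffff = 53154
state signed 16b, MSB=0: value = 19505

19505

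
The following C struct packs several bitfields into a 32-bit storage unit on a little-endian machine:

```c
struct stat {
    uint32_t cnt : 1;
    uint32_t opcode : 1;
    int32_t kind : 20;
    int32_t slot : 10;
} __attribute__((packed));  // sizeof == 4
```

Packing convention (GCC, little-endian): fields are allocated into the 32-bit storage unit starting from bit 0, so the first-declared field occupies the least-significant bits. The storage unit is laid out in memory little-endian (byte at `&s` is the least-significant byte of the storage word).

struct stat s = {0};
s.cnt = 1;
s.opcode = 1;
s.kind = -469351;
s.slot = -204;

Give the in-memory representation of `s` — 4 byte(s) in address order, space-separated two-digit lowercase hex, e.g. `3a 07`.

cnt (1b) val=1 bits=0x1 at bit 0: 0x00000001
opcode (1b) val=1 bits=0x1 at bit 1: 0x00000003
kind (20b) val=-469351 bits=0x8d699 at bit 2: 0x00235a67
slot (10b) val=-204 bits=0x334 at bit 22: 0xcd235a67
word = 0xcd235a67 → little-endian bytes:
  [0]=0x67  [1]=0x5a  [2]=0x23  [3]=0xcd

67 5a 23 cd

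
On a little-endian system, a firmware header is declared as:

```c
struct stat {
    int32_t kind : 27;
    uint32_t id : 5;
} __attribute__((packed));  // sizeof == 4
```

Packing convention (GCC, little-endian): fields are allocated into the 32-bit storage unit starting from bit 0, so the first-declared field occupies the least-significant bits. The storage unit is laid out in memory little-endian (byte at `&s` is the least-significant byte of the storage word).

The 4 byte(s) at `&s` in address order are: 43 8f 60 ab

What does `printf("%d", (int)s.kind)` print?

56659779

[0]=0x43 [1]=0x8f [2]=0x60 [3]=0xab (little-endian) → word 0xab608f43
kind:27 @ bit 0 → (0xab608f43>>0)&0x7ffffff = 0x3608f43  ←
id:5 @ bit 27 → (0xab608f43>>27)&0x1f = 0x15
kind signed 27b, MSB=0: value = 56659779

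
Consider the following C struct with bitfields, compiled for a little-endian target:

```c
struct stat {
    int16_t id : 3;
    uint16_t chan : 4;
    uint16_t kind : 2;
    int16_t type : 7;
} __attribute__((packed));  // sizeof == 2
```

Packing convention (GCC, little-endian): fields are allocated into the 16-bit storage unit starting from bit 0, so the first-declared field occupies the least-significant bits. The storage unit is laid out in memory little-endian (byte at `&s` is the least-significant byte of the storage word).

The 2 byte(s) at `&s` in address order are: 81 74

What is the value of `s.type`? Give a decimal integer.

58

[0]=0x81 [1]=0x74 (little-endian) → word 0x7481
id [0+:3] = (word>>0) & 0x7 = 1
chan [3+:4] = (word>>3) & 0xf = 0
kind [7+:2] = (word>>7) & 0x3 = 1
type [9+:7] = (word>>9) & 0x7f = 58  ←
type signed 7b, MSB=0: value = 58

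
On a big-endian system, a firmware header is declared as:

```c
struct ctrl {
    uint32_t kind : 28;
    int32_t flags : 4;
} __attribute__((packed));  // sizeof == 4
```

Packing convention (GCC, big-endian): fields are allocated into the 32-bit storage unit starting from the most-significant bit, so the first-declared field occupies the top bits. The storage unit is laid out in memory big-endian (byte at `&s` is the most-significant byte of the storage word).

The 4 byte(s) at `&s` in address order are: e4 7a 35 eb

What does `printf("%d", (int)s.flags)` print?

-5

[0]=0xe4 [1]=0x7a [2]=0x35 [3]=0xeb (big-endian) → word 0xe47a35eb
kind [4+:28] = (word>>4) & 0xfffffff = 239575902
flags [0+:4] = (word>>0) & 0xf = 11  ←
flags signed 4b, MSB=1: 11 - 16 = -5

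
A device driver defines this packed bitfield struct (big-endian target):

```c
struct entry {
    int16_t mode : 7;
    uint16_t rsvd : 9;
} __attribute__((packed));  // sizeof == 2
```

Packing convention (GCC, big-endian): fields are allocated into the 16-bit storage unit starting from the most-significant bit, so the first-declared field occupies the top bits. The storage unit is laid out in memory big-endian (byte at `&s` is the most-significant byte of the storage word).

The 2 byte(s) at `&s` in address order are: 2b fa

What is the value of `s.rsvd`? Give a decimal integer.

506

[0]=0x2b [1]=0xfa (big-endian) → word 0x2bfa
mode [9+:7] = (word>>9) & 0x7f = 21
rsvd [0+:9] = (word>>0) & 0x1ff = 506  ←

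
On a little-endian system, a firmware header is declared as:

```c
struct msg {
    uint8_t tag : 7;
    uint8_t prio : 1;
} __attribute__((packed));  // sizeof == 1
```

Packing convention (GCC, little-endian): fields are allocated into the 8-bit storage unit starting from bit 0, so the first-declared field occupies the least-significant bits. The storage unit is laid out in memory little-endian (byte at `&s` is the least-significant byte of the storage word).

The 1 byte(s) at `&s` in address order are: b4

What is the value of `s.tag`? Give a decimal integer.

[0]=0xb4 (little-endian) → word 0xb4
tag [0+:7] = (word>>0) & 0x7f = 52  ←
prio [7+:1] = (word>>7) & 0x1 = 1

52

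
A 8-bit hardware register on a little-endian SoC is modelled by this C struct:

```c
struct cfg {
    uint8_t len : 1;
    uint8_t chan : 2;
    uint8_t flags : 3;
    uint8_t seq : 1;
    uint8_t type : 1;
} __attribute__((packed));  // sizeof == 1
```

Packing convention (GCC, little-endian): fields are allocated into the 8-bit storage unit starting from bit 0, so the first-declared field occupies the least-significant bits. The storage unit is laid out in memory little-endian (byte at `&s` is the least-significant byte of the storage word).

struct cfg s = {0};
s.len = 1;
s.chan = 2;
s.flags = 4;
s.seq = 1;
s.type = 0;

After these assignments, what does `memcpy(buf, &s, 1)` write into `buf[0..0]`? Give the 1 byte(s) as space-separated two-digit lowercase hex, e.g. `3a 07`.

[0+:1] len=1 & 0x1 = 0x1; word=0x01
[1+:2] chan=2 & 0x3 = 0x2; word=0x05
[3+:3] flags=4 & 0x7 = 0x4; word=0x25
[6+:1] seq=1 & 0x1 = 0x1; word=0x65
[7+:1] type=0 & 0x1 = 0x0; word=0x65
word = 0x65 → little-endian bytes:
  [0]=0x65

65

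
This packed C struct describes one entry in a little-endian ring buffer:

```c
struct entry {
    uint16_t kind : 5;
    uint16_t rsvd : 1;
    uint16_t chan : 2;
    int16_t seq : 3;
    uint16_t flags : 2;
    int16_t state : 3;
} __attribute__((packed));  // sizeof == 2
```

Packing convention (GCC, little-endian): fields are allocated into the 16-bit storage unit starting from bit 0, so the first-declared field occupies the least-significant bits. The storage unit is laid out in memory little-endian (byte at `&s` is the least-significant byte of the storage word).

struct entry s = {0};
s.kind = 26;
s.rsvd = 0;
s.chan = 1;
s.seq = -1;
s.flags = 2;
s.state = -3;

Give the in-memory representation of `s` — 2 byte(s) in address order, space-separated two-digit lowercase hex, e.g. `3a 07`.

5a b7

[0+:5] kind=26 & 0x1f = 0x1a; word=0x001a
[5+:1] rsvd=0 & 0x1 = 0x0; word=0x001a
[6+:2] chan=1 & 0x3 = 0x1; word=0x005a
[8+:3] seq=-1 & 0x7 = 0x7; word=0x075a
[11+:2] flags=2 & 0x3 = 0x2; word=0x175a
[13+:3] state=-3 & 0x7 = 0x5; word=0xb75a
word = 0xb75a → little-endian bytes:
  [0]=0x5a  [1]=0xb7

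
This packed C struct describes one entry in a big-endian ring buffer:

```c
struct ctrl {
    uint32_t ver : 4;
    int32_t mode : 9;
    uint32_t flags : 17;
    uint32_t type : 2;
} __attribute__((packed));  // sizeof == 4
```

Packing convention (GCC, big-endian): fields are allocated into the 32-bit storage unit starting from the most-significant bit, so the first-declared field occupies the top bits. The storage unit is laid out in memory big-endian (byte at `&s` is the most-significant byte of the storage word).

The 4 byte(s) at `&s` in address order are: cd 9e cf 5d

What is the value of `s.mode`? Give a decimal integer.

-77

[0]=0xcd [1]=0x9e [2]=0xcf [3]=0x5d (big-endian) → word 0xcd9ecf5d
ver [28+:4] = (word>>28) & 0xf = 12
mode [19+:9] = (word>>19) & 0x1ff = 435  ←
flags [2+:17] = (word>>2) & 0x1ffff = 111575
type [0+:2] = (word>>0) & 0x3 = 1
mode signed 9b, MSB=1: 435 - 512 = -77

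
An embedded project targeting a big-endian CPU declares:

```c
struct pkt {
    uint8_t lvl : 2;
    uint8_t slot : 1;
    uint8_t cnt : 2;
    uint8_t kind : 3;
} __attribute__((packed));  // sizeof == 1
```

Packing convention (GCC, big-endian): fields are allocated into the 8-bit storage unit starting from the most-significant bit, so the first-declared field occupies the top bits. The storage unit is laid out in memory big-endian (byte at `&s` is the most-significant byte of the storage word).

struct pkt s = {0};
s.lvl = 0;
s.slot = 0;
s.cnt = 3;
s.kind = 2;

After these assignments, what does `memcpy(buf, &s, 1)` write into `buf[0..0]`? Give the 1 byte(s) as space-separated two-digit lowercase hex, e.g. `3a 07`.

lvl (2b) val=0 bits=0x0 at bit 6: 0x00
slot (1b) val=0 bits=0x0 at bit 5: 0x00
cnt (2b) val=3 bits=0x3 at bit 3: 0x18
kind (3b) val=2 bits=0x2 at bit 0: 0x1a
word = 0x1a → big-endian bytes:
  [0]=0x1a

1a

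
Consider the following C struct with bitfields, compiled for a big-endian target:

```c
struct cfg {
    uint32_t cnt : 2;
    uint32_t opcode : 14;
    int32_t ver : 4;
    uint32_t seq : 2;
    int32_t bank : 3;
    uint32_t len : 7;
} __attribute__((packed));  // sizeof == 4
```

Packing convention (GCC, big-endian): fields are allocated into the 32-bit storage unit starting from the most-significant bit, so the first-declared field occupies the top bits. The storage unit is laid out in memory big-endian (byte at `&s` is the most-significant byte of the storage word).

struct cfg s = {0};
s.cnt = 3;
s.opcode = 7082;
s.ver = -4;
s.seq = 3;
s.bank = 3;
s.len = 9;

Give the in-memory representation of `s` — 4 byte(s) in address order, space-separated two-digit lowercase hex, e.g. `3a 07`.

db aa cd 89

cnt:2 = 3 → 0x3 << 30 → word 0xc0000000
opcode:14 = 7082 → 0x1baa << 16 → word 0xdbaa0000
ver:4 = -4 → 0xc << 12 → word 0xdbaac000
seq:2 = 3 → 0x3 << 10 → word 0xdbaacc00
bank:3 = 3 → 0x3 << 7 → word 0xdbaacd80
len:7 = 9 → 0x9 << 0 → word 0xdbaacd89
word = 0xdbaacd89 → big-endian bytes:
  [0]=0xdb  [1]=0xaa  [2]=0xcd  [3]=0x89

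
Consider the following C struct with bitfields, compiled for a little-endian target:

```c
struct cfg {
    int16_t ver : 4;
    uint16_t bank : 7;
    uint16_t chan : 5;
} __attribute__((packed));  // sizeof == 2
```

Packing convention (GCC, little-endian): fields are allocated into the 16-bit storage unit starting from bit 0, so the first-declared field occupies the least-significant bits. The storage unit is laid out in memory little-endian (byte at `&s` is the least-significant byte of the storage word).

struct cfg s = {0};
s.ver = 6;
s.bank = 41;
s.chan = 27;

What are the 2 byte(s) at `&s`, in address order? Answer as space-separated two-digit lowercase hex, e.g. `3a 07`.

[0+:4] ver=6 & 0xf = 0x6; word=0x0006
[4+:7] bank=41 & 0x7f = 0x29; word=0x0296
[11+:5] chan=27 & 0x1f = 0x1b; word=0xda96
word = 0xda96 → little-endian bytes:
  [0]=0x96  [1]=0xda

96 da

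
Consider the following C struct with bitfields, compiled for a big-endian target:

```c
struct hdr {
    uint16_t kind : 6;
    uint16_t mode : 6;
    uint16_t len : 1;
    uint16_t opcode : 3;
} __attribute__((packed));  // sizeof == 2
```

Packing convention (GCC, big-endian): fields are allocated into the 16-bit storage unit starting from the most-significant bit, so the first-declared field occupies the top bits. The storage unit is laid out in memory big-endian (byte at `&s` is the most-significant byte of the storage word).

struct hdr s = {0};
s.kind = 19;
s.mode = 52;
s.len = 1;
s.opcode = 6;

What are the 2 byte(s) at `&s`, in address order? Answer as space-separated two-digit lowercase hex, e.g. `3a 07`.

4f 4e

kind:6 = 19 → 0x13 << 10 → word 0x4c00
mode:6 = 52 → 0x34 << 4 → word 0x4f40
len:1 = 1 → 0x1 << 3 → word 0x4f48
opcode:3 = 6 → 0x6 << 0 → word 0x4f4e
word = 0x4f4e → big-endian bytes:
  [0]=0x4f  [1]=0x4e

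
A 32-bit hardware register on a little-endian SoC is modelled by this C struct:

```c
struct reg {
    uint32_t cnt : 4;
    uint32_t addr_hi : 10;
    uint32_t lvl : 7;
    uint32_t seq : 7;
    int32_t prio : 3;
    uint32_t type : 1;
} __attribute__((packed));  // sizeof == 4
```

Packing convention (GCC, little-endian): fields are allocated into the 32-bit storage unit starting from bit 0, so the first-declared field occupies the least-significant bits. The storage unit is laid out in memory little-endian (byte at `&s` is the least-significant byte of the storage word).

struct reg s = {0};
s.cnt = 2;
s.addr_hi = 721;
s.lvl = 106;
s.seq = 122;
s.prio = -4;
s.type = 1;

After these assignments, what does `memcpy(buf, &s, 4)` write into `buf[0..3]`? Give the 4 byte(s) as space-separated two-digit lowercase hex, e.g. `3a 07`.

12 ad 5a cf

cnt:4 = 2 → 0x2 << 0 → word 0x00000002
addr_hi:10 = 721 → 0x2d1 << 4 → word 0x00002d12
lvl:7 = 106 → 0x6a << 14 → word 0x001aad12
seq:7 = 122 → 0x7a << 21 → word 0x0f5aad12
prio:3 = -4 → 0x4 << 28 → word 0x4f5aad12
type:1 = 1 → 0x1 << 31 → word 0xcf5aad12
word = 0xcf5aad12 → little-endian bytes:
  [0]=0x12  [1]=0xad  [2]=0x5a  [3]=0xcf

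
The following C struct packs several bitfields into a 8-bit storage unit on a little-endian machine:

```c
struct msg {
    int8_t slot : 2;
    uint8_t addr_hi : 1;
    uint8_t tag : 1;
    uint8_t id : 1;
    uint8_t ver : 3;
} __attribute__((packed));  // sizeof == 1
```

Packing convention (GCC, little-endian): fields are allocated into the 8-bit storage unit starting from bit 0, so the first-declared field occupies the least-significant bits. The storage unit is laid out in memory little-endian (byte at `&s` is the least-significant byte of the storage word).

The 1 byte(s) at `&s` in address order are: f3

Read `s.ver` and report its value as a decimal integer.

7

[0]=0xf3 (little-endian) → word 0xf3
slot:2 @ bit 0 → (0xf3>>0)&0x3 = 0x3
addr_hi:1 @ bit 2 → (0xf3>>2)&0x1 = 0x0
tag:1 @ bit 3 → (0xf3>>3)&0x1 = 0x0
id:1 @ bit 4 → (0xf3>>4)&0x1 = 0x1
ver:3 @ bit 5 → (0xf3>>5)&0x7 = 0x7  ←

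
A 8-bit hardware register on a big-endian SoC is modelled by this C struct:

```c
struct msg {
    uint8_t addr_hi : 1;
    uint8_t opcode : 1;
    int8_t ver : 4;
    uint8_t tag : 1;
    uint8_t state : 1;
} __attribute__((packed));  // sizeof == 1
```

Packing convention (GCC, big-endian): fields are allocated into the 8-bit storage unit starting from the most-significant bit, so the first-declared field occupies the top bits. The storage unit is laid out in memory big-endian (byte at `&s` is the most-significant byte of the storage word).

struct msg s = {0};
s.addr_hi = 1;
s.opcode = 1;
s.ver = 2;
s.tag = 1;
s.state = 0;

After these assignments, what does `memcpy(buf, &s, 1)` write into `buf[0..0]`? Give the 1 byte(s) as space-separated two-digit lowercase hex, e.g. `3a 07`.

[7+:1] addr_hi=1 & 0x1 = 0x1; word=0x80
[6+:1] opcode=1 & 0x1 = 0x1; word=0xc0
[2+:4] ver=2 & 0xf = 0x2; word=0xc8
[1+:1] tag=1 & 0x1 = 0x1; word=0xca
[0+:1] state=0 & 0x1 = 0x0; word=0xca
word = 0xca → big-endian bytes:
  [0]=0xca

ca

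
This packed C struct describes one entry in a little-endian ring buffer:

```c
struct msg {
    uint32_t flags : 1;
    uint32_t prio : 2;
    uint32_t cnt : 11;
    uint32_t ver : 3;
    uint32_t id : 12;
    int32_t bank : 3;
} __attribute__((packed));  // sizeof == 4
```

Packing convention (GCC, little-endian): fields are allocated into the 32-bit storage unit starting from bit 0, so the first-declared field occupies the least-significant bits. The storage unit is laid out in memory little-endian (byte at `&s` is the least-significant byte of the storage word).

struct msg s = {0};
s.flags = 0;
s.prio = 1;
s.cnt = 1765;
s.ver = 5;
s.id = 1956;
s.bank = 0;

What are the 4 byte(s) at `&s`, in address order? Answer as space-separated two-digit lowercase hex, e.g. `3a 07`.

flags (1b) val=0 bits=0x0 at bit 0: 0x00000000
prio (2b) val=1 bits=0x1 at bit 1: 0x00000002
cnt (11b) val=1765 bits=0x6e5 at bit 3: 0x0000372a
ver (3b) val=5 bits=0x5 at bit 14: 0x0001772a
id (12b) val=1956 bits=0x7a4 at bit 17: 0x0f49772a
bank (3b) val=0 bits=0x0 at bit 29: 0x0f49772a
word = 0x0f49772a → little-endian bytes:
  [0]=0x2a  [1]=0x77  [2]=0x49  [3]=0x0f

2a 77 49 0f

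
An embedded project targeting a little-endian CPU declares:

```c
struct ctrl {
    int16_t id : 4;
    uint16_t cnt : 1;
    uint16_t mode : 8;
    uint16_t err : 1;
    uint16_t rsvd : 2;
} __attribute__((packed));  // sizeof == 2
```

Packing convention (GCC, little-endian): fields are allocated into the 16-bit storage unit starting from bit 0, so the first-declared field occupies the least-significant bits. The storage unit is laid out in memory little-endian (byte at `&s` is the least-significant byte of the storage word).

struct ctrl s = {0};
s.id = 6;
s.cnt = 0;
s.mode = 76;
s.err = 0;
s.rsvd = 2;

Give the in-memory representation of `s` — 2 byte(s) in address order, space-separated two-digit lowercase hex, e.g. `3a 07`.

86 89

id:4 = 6 → 0x6 << 0 → word 0x0006
cnt:1 = 0 → 0x0 << 4 → word 0x0006
mode:8 = 76 → 0x4c << 5 → word 0x0986
err:1 = 0 → 0x0 << 13 → word 0x0986
rsvd:2 = 2 → 0x2 << 14 → word 0x8986
word = 0x8986 → little-endian bytes:
  [0]=0x86  [1]=0x89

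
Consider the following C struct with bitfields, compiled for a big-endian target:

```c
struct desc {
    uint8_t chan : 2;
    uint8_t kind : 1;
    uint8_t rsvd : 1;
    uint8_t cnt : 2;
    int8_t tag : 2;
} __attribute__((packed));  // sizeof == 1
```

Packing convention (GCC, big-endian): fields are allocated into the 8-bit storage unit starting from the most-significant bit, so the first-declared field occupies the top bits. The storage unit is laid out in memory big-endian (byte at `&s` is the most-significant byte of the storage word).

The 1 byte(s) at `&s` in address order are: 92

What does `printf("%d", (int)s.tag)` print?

[0]=0x92 (big-endian) → word 0x92
chan:2 @ bit 6 → (0x92>>6)&0x3 = 0x2
kind:1 @ bit 5 → (0x92>>5)&0x1 = 0x0
rsvd:1 @ bit 4 → (0x92>>4)&0x1 = 0x1
cnt:2 @ bit 2 → (0x92>>2)&0x3 = 0x0
tag:2 @ bit 0 → (0x92>>0)&0x3 = 0x2  ←
tag signed 2b, MSB=1: 2 - 4 = -2

-2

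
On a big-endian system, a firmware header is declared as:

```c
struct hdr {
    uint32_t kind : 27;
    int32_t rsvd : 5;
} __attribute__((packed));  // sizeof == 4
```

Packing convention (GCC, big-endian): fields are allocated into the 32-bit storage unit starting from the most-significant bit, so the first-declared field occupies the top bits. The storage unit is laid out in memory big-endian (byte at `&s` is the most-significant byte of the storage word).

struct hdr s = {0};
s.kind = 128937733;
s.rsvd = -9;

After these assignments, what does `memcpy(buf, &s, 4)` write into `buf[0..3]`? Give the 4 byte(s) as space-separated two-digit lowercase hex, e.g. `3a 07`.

f5 ed e0 b7

kind (27b) val=128937733 bits=0x7af6f05 at bit 5: 0xf5ede0a0
rsvd (5b) val=-9 bits=0x17 at bit 0: 0xf5ede0b7
word = 0xf5ede0b7 → big-endian bytes:
  [0]=0xf5  [1]=0xed  [2]=0xe0  [3]=0xb7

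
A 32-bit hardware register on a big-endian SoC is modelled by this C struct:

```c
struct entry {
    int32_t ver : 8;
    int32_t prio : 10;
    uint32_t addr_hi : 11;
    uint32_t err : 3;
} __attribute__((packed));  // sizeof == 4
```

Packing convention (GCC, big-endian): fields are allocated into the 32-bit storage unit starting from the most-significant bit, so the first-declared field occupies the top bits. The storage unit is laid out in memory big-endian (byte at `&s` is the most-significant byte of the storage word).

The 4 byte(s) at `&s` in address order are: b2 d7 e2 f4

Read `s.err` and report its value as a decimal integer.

[0]=0xb2 [1]=0xd7 [2]=0xe2 [3]=0xf4 (big-endian) → word 0xb2d7e2f4
ver [24+:8] = (word>>24) & 0xff = 178
prio [14+:10] = (word>>14) & 0x3ff = 863
addr_hi [3+:11] = (word>>3) & 0x7ff = 1118
err [0+:3] = (word>>0) & 0x7 = 4  ←

4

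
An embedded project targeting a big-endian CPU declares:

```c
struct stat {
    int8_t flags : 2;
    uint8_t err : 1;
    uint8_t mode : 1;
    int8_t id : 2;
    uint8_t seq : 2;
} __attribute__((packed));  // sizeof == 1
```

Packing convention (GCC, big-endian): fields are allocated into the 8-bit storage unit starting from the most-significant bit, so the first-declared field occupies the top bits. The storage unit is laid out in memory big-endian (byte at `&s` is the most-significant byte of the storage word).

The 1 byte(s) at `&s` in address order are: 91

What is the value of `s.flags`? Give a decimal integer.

-2

[0]=0x91 (big-endian) → word 0x91
flags:2 @ bit 6 → (0x91>>6)&0x3 = 0x2  ←
err:1 @ bit 5 → (0x91>>5)&0x1 = 0x0
mode:1 @ bit 4 → (0x91>>4)&0x1 = 0x1
id:2 @ bit 2 → (0x91>>2)&0x3 = 0x0
seq:2 @ bit 0 → (0x91>>0)&0x3 = 0x1
flags signed 2b, MSB=1: 2 - 4 = -2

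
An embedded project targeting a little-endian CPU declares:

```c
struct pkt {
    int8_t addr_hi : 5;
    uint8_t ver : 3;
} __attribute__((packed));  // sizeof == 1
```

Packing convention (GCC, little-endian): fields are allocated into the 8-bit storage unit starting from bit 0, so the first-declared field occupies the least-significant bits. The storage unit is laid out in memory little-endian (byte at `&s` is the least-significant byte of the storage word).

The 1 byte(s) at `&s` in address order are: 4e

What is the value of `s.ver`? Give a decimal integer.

2

[0]=0x4e (little-endian) → word 0x4e
addr_hi:5 @ bit 0 → (0x4e>>0)&0x1f = 0xe
ver:3 @ bit 5 → (0x4e>>5)&0x7 = 0x2  ←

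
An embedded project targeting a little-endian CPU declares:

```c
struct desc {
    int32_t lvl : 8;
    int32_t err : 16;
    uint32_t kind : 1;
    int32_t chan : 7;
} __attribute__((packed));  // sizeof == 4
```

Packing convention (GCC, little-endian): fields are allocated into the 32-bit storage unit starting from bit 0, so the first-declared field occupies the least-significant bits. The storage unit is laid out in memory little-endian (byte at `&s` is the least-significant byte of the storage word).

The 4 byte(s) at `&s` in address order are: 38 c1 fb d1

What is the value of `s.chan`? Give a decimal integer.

-24

[0]=0x38 [1]=0xc1 [2]=0xfb [3]=0xd1 (little-endian) → word 0xd1fbc138
lvl:8 @ bit 0 → (0xd1fbc138>>0)&0xff = 0x38
err:16 @ bit 8 → (0xd1fbc138>>8)&0xffff = 0xfbc1
kind:1 @ bit 24 → (0xd1fbc138>>24)&0x1 = 0x1
chan:7 @ bit 25 → (0xd1fbc138>>25)&0x7f = 0x68  ←
chan signed 7b, MSB=1: 104 - 128 = -24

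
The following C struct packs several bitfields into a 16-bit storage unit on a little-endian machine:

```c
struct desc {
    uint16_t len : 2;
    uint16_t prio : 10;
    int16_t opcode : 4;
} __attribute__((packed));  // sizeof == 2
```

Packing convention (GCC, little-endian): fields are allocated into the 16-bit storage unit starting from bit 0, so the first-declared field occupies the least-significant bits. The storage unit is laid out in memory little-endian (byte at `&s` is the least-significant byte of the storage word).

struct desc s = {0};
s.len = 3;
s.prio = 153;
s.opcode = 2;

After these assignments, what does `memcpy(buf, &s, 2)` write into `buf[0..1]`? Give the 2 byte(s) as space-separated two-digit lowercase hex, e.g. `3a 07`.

67 22

[0+:2] len=3 & 0x3 = 0x3; word=0x0003
[2+:10] prio=153 & 0x3ff = 0x99; word=0x0267
[12+:4] opcode=2 & 0xf = 0x2; word=0x2267
word = 0x2267 → little-endian bytes:
  [0]=0x67  [1]=0x22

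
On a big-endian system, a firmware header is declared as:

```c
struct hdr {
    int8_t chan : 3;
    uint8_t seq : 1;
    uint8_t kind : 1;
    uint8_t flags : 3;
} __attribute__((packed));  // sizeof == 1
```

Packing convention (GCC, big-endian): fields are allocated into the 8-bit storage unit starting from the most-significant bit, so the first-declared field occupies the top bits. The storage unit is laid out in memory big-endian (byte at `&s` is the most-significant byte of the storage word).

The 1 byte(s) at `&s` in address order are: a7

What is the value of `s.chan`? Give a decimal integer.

-3

[0]=0xa7 (big-endian) → word 0xa7
chan [5+:3] = (word>>5) & 0x7 = 5  ←
seq [4+:1] = (word>>4) & 0x1 = 0
kind [3+:1] = (word>>3) & 0x1 = 0
flags [0+:3] = (word>>0) & 0x7 = 7
chan signed 3b, MSB=1: 5 - 8 = -3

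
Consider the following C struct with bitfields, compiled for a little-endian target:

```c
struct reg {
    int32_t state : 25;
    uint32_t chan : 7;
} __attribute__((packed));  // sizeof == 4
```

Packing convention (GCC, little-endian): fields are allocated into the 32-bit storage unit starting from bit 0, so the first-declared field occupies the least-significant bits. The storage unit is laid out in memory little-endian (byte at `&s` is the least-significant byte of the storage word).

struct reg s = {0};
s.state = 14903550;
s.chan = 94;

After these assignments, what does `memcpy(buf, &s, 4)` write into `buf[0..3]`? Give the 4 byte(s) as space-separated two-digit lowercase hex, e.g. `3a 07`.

state (25b) val=14903550 bits=0xe368fe at bit 0: 0x00e368fe
chan (7b) val=94 bits=0x5e at bit 25: 0xbce368fe
word = 0xbce368fe → little-endian bytes:
  [0]=0xfe  [1]=0x68  [2]=0xe3  [3]=0xbc

fe 68 e3 bc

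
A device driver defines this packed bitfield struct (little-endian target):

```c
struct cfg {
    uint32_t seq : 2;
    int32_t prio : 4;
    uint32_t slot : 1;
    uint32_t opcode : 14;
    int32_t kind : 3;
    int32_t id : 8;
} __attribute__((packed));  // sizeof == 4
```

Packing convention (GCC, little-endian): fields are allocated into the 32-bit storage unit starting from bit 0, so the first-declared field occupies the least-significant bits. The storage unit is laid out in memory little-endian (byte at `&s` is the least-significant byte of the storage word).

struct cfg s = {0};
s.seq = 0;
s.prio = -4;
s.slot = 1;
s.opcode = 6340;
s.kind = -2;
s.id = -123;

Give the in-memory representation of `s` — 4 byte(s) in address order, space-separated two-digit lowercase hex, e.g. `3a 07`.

[0+:2] seq=0 & 0x3 = 0x0; word=0x00000000
[2+:4] prio=-4 & 0xf = 0xc; word=0x00000030
[6+:1] slot=1 & 0x1 = 0x1; word=0x00000070
[7+:14] opcode=6340 & 0x3fff = 0x18c4; word=0x000c6270
[21+:3] kind=-2 & 0x7 = 0x6; word=0x00cc6270
[24+:8] id=-123 & 0xff = 0x85; word=0x85cc6270
word = 0x85cc6270 → little-endian bytes:
  [0]=0x70  [1]=0x62  [2]=0xcc  [3]=0x85

70 62 cc 85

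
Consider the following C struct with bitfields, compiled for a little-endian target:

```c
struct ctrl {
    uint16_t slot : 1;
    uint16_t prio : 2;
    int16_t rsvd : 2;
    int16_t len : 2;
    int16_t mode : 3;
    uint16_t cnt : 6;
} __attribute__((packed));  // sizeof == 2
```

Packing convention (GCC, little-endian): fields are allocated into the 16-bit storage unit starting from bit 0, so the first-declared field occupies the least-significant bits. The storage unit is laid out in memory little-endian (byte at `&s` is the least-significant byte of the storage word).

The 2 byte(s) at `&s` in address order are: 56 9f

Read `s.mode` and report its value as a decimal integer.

-2

[0]=0x56 [1]=0x9f (little-endian) → word 0x9f56
slot:1 @ bit 0 → (0x9f56>>0)&0x1 = 0x0
prio:2 @ bit 1 → (0x9f56>>1)&0x3 = 0x3
rsvd:2 @ bit 3 → (0x9f56>>3)&0x3 = 0x2
len:2 @ bit 5 → (0x9f56>>5)&0x3 = 0x2
mode:3 @ bit 7 → (0x9f56>>7)&0x7 = 0x6  ←
cnt:6 @ bit 10 → (0x9f56>>10)&0x3f = 0x27
mode signed 3b, MSB=1: 6 - 8 = -2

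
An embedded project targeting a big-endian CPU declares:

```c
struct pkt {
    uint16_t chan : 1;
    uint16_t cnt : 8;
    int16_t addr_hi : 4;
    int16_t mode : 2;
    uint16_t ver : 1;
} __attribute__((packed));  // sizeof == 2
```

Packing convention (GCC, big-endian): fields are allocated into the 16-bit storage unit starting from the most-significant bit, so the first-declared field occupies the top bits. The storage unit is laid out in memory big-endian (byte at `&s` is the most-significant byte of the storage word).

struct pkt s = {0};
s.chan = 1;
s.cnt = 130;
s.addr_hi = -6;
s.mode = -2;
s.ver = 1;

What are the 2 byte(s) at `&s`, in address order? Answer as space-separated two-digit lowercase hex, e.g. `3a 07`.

c1 55

chan (1b) val=1 bits=0x1 at bit 15: 0x8000
cnt (8b) val=130 bits=0x82 at bit 7: 0xc100
addr_hi (4b) val=-6 bits=0xa at bit 3: 0xc150
mode (2b) val=-2 bits=0x2 at bit 1: 0xc154
ver (1b) val=1 bits=0x1 at bit 0: 0xc155
word = 0xc155 → big-endian bytes:
  [0]=0xc1  [1]=0x55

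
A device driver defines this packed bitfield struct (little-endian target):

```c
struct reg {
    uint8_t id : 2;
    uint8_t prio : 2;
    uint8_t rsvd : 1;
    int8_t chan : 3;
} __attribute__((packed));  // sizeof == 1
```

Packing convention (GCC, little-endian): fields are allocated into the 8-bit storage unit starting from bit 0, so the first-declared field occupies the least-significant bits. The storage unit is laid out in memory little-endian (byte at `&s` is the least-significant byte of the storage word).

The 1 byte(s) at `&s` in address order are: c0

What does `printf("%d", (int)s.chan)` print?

-2

[0]=0xc0 (little-endian) → word 0xc0
id [0+:2] = (word>>0) & 0x3 = 0
prio [2+:2] = (word>>2) & 0x3 = 0
rsvd [4+:1] = (word>>4) & 0x1 = 0
chan [5+:3] = (word>>5) & 0x7 = 6  ←
chan signed 3b, MSB=1: 6 - 8 = -2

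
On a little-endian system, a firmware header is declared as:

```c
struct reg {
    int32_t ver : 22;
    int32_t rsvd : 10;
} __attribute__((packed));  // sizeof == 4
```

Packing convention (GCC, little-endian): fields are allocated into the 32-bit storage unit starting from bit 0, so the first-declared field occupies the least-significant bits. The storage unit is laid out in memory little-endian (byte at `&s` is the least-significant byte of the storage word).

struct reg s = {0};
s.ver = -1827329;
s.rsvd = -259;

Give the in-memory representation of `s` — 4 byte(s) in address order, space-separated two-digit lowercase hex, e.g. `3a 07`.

ver (22b) val=-1827329 bits=0x241dff at bit 0: 0x00241dff
rsvd (10b) val=-259 bits=0x2fd at bit 22: 0xbf641dff
word = 0xbf641dff → little-endian bytes:
  [0]=0xff  [1]=0x1d  [2]=0x64  [3]=0xbf

ff 1d 64 bf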